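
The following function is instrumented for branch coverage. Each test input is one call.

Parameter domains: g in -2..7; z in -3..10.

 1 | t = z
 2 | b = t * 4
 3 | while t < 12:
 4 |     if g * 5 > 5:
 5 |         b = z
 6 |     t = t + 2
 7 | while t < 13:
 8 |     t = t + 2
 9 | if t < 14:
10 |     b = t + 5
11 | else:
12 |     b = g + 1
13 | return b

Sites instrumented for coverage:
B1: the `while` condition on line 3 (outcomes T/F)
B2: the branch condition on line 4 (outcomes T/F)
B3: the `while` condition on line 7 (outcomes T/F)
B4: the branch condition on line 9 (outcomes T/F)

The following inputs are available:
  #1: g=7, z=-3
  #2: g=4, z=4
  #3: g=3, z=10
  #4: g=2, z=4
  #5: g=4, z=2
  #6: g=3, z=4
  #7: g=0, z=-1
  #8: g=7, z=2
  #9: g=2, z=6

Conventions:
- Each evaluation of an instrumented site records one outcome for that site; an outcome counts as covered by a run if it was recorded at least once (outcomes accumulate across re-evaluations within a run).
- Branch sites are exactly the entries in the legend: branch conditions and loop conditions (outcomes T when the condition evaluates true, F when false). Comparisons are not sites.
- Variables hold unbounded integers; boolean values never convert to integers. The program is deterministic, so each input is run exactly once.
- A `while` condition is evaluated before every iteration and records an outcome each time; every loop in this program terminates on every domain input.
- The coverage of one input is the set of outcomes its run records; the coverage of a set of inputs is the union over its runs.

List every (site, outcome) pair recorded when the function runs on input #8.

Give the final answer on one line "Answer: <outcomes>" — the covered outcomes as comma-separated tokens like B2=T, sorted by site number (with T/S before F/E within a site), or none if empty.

Simulating input #8 (g=7, z=2) step by step:
  B1->T, B2->T, B1->T, B2->T, B1->T, B2->T, B1->T, B2->T, B1->T, B2->T
  B1->F, B3->T, B3->F, B4->F
deduplicating events, the covered set is: B1=T, B1=F, B2=T, B3=T, B3=F, B4=F

Answer: B1=T, B1=F, B2=T, B3=T, B3=F, B4=F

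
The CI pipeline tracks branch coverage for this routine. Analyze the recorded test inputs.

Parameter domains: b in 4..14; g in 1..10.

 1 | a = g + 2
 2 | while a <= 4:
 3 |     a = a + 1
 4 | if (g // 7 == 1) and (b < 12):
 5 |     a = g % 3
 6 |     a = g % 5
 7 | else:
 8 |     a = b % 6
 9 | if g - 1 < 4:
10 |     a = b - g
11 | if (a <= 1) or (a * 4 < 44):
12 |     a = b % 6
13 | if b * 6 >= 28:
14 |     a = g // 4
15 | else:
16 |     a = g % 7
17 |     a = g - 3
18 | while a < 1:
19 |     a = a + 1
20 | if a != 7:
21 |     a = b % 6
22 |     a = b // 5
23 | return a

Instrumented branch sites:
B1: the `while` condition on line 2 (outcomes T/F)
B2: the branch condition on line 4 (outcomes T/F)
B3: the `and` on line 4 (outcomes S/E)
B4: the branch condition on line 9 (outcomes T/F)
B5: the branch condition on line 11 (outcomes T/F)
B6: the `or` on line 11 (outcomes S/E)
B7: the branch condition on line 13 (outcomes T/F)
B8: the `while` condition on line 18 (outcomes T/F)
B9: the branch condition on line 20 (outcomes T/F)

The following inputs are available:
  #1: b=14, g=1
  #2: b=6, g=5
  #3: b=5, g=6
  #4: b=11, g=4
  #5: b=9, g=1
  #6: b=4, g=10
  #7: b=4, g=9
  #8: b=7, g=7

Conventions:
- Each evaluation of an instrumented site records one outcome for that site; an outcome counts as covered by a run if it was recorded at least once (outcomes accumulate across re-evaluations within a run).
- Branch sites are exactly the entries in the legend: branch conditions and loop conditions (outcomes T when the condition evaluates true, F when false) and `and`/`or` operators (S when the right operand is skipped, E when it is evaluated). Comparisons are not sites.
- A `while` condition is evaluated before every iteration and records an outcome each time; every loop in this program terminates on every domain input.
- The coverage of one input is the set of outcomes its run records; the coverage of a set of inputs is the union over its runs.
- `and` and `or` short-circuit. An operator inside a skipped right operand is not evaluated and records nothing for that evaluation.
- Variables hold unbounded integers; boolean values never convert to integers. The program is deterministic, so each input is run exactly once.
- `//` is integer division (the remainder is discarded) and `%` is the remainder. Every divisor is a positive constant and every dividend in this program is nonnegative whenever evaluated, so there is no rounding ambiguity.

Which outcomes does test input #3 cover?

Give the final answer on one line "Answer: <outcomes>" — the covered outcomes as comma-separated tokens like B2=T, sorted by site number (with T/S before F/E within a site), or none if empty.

Running input #3 (b=5, g=6), event by event:
  B1->F, B3->S, B2->F, B4->F, B6->E, B5->T, B7->T, B8->F, B9->T
distinct outcomes covered: B1=F, B2=F, B3=S, B4=F, B5=T, B6=E, B7=T, B8=F, B9=T

Answer: B1=F, B2=F, B3=S, B4=F, B5=T, B6=E, B7=T, B8=F, B9=T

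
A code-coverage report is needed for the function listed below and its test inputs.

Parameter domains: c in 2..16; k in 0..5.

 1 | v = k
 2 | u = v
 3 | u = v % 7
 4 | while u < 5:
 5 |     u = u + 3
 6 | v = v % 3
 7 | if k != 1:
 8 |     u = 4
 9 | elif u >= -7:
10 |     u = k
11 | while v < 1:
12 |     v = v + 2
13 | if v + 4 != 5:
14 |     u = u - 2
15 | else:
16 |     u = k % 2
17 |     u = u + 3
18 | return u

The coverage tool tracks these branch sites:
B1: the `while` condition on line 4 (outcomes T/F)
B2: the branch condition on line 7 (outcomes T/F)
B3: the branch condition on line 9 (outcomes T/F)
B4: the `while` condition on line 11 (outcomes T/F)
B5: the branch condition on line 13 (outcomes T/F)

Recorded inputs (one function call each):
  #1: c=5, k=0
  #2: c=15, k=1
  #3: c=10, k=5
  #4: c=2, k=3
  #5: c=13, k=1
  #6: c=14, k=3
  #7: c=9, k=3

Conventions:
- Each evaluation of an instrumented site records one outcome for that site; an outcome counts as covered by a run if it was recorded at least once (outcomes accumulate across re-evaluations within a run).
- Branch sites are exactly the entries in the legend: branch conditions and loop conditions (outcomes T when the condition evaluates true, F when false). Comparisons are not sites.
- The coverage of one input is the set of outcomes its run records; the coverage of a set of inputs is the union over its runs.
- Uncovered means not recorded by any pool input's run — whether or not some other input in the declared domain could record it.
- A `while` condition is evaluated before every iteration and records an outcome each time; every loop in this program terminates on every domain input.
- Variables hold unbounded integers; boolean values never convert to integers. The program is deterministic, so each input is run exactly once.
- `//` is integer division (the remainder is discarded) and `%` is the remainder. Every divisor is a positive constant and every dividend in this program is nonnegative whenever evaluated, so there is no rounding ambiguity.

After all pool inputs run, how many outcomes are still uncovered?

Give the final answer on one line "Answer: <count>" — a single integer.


input #1, c=5, k=0: events B1->T, B1->T, B1->F, B2->T, B4->T, B4->F, B5->T; outcomes B1=T, B1=F, B2=T, B4=T, B4=F, B5=T
input #2, c=15, k=1: events B1->T, B1->T, B1->F, B2->F, B3->T, B4->F, B5->F; outcomes B1=T, B1=F, B2=F, B3=T, B4=F, B5=F
input #3, c=10, k=5: events B1->F, B2->T, B4->F, B5->T; outcomes B1=F, B2=T, B4=F, B5=T
input #4, c=2, k=3: events B1->T, B1->F, B2->T, B4->T, B4->F, B5->T; outcomes B1=T, B1=F, B2=T, B4=T, B4=F, B5=T
input #5, c=13, k=1: events B1->T, B1->T, B1->F, B2->F, B3->T, B4->F, B5->F; outcomes B1=T, B1=F, B2=F, B3=T, B4=F, B5=F
input #6, c=14, k=3: events B1->T, B1->F, B2->T, B4->T, B4->F, B5->T; outcomes B1=T, B1=F, B2=T, B4=T, B4=F, B5=T
input #7, c=9, k=3: events B1->T, B1->F, B2->T, B4->T, B4->F, B5->T; outcomes B1=T, B1=F, B2=T, B4=T, B4=F, B5=T
union over the pool: B1=T, B1=F, B2=T, B2=F, B3=T, B4=T, B4=F, B5=T, B5=F
uncovered (1 of 10): B3=F
Answer: 1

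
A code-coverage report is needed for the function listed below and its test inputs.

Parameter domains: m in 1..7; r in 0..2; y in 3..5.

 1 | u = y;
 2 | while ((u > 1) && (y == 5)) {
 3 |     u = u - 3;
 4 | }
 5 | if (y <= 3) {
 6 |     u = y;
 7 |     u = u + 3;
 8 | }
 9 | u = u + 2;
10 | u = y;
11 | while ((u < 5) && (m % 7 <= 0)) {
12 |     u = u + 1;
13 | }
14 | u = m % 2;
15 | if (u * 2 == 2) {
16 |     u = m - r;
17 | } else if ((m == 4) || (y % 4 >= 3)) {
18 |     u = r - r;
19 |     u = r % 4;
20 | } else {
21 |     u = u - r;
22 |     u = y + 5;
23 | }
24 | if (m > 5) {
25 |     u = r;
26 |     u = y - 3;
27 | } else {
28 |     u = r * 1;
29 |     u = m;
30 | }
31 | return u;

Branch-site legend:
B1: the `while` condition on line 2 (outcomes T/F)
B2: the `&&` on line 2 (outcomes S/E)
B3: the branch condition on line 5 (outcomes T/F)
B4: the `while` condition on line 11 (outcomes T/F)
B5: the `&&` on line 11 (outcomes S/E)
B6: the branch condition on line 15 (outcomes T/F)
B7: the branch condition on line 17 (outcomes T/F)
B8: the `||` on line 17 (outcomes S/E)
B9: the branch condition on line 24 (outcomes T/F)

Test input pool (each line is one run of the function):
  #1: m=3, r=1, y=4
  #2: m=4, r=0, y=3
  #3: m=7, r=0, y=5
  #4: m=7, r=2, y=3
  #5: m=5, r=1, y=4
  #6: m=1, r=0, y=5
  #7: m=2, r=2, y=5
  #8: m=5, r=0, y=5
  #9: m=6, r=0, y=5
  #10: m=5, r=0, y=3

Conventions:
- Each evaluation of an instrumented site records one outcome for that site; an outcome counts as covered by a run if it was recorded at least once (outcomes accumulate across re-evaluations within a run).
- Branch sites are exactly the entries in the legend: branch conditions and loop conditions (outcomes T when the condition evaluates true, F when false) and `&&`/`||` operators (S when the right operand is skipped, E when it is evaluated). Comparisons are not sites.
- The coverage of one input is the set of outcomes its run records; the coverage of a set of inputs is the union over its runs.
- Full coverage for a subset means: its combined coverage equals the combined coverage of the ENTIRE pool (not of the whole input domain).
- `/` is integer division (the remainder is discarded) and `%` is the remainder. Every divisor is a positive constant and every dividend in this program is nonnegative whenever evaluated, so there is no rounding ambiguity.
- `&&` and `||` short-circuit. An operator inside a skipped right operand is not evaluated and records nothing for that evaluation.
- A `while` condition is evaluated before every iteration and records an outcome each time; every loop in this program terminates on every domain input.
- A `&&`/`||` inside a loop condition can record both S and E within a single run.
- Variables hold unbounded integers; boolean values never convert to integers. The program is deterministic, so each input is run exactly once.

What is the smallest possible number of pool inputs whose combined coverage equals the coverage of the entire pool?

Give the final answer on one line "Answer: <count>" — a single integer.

test 1 (m=3, r=1, y=4) fires B2->E, B1->F, B3->F, B5->E, B4->F, B6->T, B9->F; hits B1=F, B2=E, B3=F, B4=F, B5=E, B6=T, B9=F
test 2 (m=4, r=0, y=3) fires B2->E, B1->F, B3->T, B5->E, B4->F, B6->F, B8->S, B7->T, B9->F; hits B1=F, B2=E, B3=T, B4=F, B5=E, B6=F, B7=T, B8=S, B9=F
test 3 (m=7, r=0, y=5) fires B2->E, B1->T, B2->E, B1->T, B2->S, B1->F, B3->F, B5->S, B4->F, B6->T, B9->T; hits B1=T, B1=F, B2=S, B2=E, B3=F, B4=F, B5=S, B6=T, B9=T
test 4 (m=7, r=2, y=3) fires B2->E, B1->F, B3->T, B5->E, B4->T, B5->E, B4->T, B5->S, B4->F, B6->T, B9->T; hits B1=F, B2=E, B3=T, B4=T, B4=F, B5=S, B5=E, B6=T, B9=T
test 5 (m=5, r=1, y=4) fires B2->E, B1->F, B3->F, B5->E, B4->F, B6->T, B9->F; hits B1=F, B2=E, B3=F, B4=F, B5=E, B6=T, B9=F
test 6 (m=1, r=0, y=5) fires B2->E, B1->T, B2->E, B1->T, B2->S, B1->F, B3->F, B5->S, B4->F, B6->T, B9->F; hits B1=T, B1=F, B2=S, B2=E, B3=F, B4=F, B5=S, B6=T, B9=F
test 7 (m=2, r=2, y=5) fires B2->E, B1->T, B2->E, B1->T, B2->S, B1->F, B3->F, B5->S, B4->F, B6->F, B8->E, B7->F, B9->F; hits B1=T, B1=F, B2=S, B2=E, B3=F, B4=F, B5=S, B6=F, B7=F, B8=E, B9=F
test 8 (m=5, r=0, y=5) fires B2->E, B1->T, B2->E, B1->T, B2->S, B1->F, B3->F, B5->S, B4->F, B6->T, B9->F; hits B1=T, B1=F, B2=S, B2=E, B3=F, B4=F, B5=S, B6=T, B9=F
test 9 (m=6, r=0, y=5) fires B2->E, B1->T, B2->E, B1->T, B2->S, B1->F, B3->F, B5->S, B4->F, B6->F, B8->E, B7->F, B9->T; hits B1=T, B1=F, B2=S, B2=E, B3=F, B4=F, B5=S, B6=F, B7=F, B8=E, B9=T
test 10 (m=5, r=0, y=3) fires B2->E, B1->F, B3->T, B5->E, B4->F, B6->T, B9->F; hits B1=F, B2=E, B3=T, B4=F, B5=E, B6=T, B9=F
together the pool reaches 18 outcomes: B1=T, B1=F, B2=S, B2=E, B3=T, B3=F, B4=T, B4=F, B5=S, B5=E, B6=T, B6=F, B7=T, B7=F, B8=S, B8=E, B9=T, B9=F
size 1 is not enough: best union over all size-1 subsets is 11/18
size 2 is not enough: best union over all size-2 subsets is 16/18
inputs {2, 4, 7} (size 3) cover everything; no size-3 subset with a lexicographically smaller index list covers all 18

Answer: 3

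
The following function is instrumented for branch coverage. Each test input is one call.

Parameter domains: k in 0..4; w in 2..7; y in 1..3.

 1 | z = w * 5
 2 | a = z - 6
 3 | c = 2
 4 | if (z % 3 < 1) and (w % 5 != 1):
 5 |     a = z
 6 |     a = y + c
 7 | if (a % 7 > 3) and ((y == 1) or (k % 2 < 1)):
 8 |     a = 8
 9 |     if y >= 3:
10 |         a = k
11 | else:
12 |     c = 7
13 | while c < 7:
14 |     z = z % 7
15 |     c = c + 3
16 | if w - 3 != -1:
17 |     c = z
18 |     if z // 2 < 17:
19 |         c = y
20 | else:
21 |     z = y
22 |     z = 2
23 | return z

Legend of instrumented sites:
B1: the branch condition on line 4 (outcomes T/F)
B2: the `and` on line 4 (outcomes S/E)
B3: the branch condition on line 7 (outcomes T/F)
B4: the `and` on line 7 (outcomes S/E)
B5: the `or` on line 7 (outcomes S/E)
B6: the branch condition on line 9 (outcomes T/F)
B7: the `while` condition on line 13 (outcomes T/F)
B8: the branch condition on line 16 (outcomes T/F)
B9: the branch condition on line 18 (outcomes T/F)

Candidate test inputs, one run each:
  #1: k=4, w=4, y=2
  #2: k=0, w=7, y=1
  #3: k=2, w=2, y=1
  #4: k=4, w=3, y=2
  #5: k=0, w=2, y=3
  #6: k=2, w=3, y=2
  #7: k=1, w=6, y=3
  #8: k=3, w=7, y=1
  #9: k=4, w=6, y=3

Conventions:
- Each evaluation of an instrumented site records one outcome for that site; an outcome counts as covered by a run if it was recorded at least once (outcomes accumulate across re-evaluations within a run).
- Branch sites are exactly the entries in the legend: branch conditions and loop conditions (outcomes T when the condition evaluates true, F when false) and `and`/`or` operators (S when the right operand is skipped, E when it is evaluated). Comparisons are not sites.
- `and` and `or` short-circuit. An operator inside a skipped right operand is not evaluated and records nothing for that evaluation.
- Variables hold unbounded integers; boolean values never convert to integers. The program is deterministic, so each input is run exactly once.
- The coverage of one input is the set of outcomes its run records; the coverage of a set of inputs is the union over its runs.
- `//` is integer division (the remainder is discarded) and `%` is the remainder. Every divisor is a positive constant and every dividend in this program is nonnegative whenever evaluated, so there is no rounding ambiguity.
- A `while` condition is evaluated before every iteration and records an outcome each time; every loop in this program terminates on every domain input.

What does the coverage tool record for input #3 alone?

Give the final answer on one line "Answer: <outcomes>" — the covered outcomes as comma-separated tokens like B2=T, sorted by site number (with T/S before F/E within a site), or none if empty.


Event log for input #3 (k=2, w=2, y=1):
  B2->S, B1->F, B4->E, B5->S, B3->T, B6->F, B7->T, B7->T, B7->F, B8->F
deduplicating events, the covered set is: B1=F, B2=S, B3=T, B4=E, B5=S, B6=F, B7=T, B7=F, B8=F
Answer: B1=F, B2=S, B3=T, B4=E, B5=S, B6=F, B7=T, B7=F, B8=F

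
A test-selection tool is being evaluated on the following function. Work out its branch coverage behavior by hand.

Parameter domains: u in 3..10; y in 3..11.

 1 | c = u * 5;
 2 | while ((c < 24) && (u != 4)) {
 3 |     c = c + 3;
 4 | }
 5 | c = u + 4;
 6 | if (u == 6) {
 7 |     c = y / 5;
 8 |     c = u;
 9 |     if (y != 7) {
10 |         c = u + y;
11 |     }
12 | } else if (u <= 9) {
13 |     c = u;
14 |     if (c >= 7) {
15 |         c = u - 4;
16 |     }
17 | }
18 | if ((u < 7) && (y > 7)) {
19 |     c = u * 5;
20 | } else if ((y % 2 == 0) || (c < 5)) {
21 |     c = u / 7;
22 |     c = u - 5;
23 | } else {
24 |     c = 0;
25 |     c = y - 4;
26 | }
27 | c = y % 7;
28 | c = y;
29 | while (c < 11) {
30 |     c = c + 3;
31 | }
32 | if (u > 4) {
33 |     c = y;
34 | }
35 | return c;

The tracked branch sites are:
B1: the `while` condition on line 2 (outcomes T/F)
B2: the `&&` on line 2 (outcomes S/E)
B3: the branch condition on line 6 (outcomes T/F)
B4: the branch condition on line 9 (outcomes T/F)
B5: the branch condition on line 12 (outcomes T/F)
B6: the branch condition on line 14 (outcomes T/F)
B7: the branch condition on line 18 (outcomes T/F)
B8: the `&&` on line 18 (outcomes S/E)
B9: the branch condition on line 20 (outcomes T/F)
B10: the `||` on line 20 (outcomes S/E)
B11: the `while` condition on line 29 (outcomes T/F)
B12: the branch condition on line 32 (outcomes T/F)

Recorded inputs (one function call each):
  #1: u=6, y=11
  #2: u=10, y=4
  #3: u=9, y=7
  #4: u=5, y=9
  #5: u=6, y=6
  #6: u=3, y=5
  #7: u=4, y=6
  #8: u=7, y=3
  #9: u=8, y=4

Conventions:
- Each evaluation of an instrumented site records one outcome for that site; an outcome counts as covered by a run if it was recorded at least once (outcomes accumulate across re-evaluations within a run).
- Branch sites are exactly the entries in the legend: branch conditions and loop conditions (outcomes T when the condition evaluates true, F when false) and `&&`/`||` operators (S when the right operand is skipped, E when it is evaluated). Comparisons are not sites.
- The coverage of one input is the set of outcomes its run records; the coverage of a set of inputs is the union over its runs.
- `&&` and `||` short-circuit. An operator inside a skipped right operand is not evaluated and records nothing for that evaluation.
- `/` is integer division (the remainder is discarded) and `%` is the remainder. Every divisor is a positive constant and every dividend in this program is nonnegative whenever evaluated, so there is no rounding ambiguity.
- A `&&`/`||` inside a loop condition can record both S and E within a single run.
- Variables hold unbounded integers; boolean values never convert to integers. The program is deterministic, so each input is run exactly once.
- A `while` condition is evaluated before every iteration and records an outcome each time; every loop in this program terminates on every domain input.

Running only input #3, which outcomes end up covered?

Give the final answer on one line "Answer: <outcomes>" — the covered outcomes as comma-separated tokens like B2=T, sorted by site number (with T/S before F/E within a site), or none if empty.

Simulating input #3 (u=9, y=7) step by step:
  B2->S, B1->F, B3->F, B5->T, B6->T, B8->S, B7->F, B10->E, B9->F, B11->T
  B11->T, B11->F, B12->T
as a set, this run covers: B1=F, B2=S, B3=F, B5=T, B6=T, B7=F, B8=S, B9=F, B10=E, B11=T, B11=F, B12=T

Answer: B1=F, B2=S, B3=F, B5=T, B6=T, B7=F, B8=S, B9=F, B10=E, B11=T, B11=F, B12=T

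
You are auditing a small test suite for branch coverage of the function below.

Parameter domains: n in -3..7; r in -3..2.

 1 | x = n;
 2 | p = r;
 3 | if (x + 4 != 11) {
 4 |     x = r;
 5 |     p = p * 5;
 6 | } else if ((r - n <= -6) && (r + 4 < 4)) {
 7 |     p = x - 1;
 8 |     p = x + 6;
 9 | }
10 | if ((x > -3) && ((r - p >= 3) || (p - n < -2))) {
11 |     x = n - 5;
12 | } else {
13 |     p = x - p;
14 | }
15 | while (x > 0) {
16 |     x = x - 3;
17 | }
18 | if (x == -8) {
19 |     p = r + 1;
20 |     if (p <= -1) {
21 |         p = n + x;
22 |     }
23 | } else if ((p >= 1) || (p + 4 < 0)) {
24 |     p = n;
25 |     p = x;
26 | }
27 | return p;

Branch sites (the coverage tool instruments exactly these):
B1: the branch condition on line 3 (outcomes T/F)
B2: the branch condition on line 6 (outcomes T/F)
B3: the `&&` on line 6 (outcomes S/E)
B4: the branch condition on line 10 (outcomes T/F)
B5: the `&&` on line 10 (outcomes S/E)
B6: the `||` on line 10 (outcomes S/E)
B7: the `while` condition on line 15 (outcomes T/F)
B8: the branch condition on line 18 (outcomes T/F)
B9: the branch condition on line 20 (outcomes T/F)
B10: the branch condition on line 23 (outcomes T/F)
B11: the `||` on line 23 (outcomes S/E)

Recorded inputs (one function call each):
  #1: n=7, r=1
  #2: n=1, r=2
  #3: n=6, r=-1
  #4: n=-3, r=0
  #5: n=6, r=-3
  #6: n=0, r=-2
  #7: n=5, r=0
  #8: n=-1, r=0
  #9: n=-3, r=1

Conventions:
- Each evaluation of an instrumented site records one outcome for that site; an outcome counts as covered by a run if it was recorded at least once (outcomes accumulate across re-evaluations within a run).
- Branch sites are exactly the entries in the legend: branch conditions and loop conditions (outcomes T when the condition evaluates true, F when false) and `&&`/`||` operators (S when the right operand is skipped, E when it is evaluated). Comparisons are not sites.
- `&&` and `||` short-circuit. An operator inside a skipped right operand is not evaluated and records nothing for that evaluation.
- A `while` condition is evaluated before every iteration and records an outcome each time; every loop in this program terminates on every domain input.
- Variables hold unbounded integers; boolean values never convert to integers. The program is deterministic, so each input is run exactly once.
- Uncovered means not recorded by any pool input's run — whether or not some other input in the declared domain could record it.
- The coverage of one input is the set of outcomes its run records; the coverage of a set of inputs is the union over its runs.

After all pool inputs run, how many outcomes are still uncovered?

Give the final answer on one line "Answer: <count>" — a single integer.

input #1, n=7, r=1: events B1->F, B3->E, B2->F, B5->E, B6->E, B4->T, B7->T, B7->F, B8->F, B11->S, B10->T; outcomes B1=F, B2=F, B3=E, B4=T, B5=E, B6=E, B7=T, B7=F, B8=F, B10=T, B11=S
input #2, n=1, r=2: events B1->T, B5->E, B6->E, B4->F, B7->T, B7->F, B8->F, B11->E, B10->T; outcomes B1=T, B4=F, B5=E, B6=E, B7=T, B7=F, B8=F, B10=T, B11=E
input #3, n=6, r=-1: events B1->T, B5->E, B6->S, B4->T, B7->T, B7->F, B8->F, B11->E, B10->T; outcomes B1=T, B4=T, B5=E, B6=S, B7=T, B7=F, B8=F, B10=T, B11=E
input #4, n=-3, r=0: events B1->T, B5->E, B6->E, B4->F, B7->F, B8->F, B11->E, B10->F; outcomes B1=T, B4=F, B5=E, B6=E, B7=F, B8=F, B10=F, B11=E
input #5, n=6, r=-3: events B1->T, B5->S, B4->F, B7->F, B8->F, B11->S, B10->T; outcomes B1=T, B4=F, B5=S, B7=F, B8=F, B10=T, B11=S
input #6, n=0, r=-2: events B1->T, B5->E, B6->S, B4->T, B7->F, B8->F, B11->E, B10->T; outcomes B1=T, B4=T, B5=E, B6=S, B7=F, B8=F, B10=T, B11=E
input #7, n=5, r=0: events B1->T, B5->E, B6->E, B4->T, B7->F, B8->F, B11->E, B10->F; outcomes B1=T, B4=T, B5=E, B6=E, B7=F, B8=F, B10=F, B11=E
input #8, n=-1, r=0: events B1->T, B5->E, B6->E, B4->F, B7->F, B8->F, B11->E, B10->F; outcomes B1=T, B4=F, B5=E, B6=E, B7=F, B8=F, B10=F, B11=E
input #9, n=-3, r=1: events B1->T, B5->E, B6->E, B4->F, B7->T, B7->F, B8->F, B11->E, B10->F; outcomes B1=T, B4=F, B5=E, B6=E, B7=T, B7=F, B8=F, B10=F, B11=E
union over the pool: B1=T, B1=F, B2=F, B3=E, B4=T, B4=F, B5=S, B5=E, B6=S, B6=E, B7=T, B7=F, B8=F, B10=T, B10=F, B11=S, B11=E
uncovered (5 of 22): B2=T, B3=S, B8=T, B9=T, B9=F

Answer: 5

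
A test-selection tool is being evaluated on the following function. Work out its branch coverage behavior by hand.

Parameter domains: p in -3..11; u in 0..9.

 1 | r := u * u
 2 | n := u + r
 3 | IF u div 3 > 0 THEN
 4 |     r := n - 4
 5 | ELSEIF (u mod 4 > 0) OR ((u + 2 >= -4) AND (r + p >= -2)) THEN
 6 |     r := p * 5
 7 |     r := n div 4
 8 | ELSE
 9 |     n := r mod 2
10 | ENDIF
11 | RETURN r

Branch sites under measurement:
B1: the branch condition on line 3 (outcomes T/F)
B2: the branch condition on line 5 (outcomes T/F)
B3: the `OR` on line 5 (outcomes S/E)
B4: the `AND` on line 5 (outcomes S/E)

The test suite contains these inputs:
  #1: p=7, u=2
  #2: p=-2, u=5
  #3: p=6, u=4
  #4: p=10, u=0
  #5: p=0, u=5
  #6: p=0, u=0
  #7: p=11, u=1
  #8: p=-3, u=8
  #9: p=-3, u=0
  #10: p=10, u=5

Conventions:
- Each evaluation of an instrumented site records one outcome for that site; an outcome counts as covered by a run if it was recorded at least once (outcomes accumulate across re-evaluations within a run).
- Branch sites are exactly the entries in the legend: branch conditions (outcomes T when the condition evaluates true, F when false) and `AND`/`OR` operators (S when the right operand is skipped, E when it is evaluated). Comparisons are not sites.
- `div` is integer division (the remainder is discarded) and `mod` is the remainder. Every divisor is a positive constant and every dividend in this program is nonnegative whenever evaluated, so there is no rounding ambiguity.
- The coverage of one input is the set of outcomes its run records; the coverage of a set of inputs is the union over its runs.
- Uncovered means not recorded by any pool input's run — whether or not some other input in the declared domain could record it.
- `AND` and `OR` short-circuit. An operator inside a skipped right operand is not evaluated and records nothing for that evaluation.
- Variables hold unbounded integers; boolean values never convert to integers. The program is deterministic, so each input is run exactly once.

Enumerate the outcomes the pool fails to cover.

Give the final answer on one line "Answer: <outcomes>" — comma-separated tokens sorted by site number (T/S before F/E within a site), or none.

input #1 (p=7, u=2): covers B1=F, B2=T, B3=S
input #2 (p=-2, u=5): covers B1=T
input #3 (p=6, u=4): covers B1=T
input #4 (p=10, u=0): covers B1=F, B2=T, B3=E, B4=E
input #5 (p=0, u=5): covers B1=T
input #6 (p=0, u=0): covers B1=F, B2=T, B3=E, B4=E
input #7 (p=11, u=1): covers B1=F, B2=T, B3=S
input #8 (p=-3, u=8): covers B1=T
input #9 (p=-3, u=0): covers B1=F, B2=F, B3=E, B4=E
input #10 (p=10, u=5): covers B1=T
union over the pool: B1=T, B1=F, B2=T, B2=F, B3=S, B3=E, B4=E
uncovered (1 of 8): B4=S

Answer: B4=S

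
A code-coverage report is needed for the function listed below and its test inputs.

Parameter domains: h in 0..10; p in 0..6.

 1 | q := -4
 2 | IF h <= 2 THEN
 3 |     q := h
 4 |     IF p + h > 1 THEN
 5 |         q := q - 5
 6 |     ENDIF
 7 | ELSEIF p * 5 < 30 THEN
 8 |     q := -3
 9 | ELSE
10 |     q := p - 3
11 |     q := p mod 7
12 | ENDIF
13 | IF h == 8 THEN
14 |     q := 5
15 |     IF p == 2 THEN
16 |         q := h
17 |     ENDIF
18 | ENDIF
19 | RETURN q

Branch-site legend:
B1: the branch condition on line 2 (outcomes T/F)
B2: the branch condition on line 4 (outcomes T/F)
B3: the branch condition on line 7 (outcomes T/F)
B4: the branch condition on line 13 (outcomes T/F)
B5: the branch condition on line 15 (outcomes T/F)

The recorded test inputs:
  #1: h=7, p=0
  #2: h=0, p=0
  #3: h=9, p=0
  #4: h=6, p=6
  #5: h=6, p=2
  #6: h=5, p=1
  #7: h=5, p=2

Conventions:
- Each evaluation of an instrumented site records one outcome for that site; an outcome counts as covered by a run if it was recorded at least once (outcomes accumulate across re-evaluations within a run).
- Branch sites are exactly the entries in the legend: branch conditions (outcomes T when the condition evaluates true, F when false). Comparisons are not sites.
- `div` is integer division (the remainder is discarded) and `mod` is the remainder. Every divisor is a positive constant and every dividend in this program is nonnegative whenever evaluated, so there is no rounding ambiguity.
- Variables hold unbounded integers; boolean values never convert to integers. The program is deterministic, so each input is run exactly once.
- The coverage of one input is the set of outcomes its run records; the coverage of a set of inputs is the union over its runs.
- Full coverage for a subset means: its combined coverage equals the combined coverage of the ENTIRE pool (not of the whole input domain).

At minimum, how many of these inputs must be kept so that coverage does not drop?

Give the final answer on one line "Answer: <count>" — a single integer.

#1 (h=7, p=0) -> B1->F, B3->T, B4->F; covered: B1=F, B3=T, B4=F
#2 (h=0, p=0) -> B1->T, B2->F, B4->F; covered: B1=T, B2=F, B4=F
#3 (h=9, p=0) -> B1->F, B3->T, B4->F; covered: B1=F, B3=T, B4=F
#4 (h=6, p=6) -> B1->F, B3->F, B4->F; covered: B1=F, B3=F, B4=F
#5 (h=6, p=2) -> B1->F, B3->T, B4->F; covered: B1=F, B3=T, B4=F
#6 (h=5, p=1) -> B1->F, B3->T, B4->F; covered: B1=F, B3=T, B4=F
#7 (h=5, p=2) -> B1->F, B3->T, B4->F; covered: B1=F, B3=T, B4=F
together the pool reaches 6 outcomes: B1=T, B1=F, B2=F, B3=T, B3=F, B4=F
every size-1 subset falls short of the 6 outcomes (best: 3/6)
every size-2 subset falls short of the 6 outcomes (best: 5/6)
at size 3, {1, 2, 4} reaches all 6 outcomes; every lexicographically earlier size-3 subset fails

Answer: 3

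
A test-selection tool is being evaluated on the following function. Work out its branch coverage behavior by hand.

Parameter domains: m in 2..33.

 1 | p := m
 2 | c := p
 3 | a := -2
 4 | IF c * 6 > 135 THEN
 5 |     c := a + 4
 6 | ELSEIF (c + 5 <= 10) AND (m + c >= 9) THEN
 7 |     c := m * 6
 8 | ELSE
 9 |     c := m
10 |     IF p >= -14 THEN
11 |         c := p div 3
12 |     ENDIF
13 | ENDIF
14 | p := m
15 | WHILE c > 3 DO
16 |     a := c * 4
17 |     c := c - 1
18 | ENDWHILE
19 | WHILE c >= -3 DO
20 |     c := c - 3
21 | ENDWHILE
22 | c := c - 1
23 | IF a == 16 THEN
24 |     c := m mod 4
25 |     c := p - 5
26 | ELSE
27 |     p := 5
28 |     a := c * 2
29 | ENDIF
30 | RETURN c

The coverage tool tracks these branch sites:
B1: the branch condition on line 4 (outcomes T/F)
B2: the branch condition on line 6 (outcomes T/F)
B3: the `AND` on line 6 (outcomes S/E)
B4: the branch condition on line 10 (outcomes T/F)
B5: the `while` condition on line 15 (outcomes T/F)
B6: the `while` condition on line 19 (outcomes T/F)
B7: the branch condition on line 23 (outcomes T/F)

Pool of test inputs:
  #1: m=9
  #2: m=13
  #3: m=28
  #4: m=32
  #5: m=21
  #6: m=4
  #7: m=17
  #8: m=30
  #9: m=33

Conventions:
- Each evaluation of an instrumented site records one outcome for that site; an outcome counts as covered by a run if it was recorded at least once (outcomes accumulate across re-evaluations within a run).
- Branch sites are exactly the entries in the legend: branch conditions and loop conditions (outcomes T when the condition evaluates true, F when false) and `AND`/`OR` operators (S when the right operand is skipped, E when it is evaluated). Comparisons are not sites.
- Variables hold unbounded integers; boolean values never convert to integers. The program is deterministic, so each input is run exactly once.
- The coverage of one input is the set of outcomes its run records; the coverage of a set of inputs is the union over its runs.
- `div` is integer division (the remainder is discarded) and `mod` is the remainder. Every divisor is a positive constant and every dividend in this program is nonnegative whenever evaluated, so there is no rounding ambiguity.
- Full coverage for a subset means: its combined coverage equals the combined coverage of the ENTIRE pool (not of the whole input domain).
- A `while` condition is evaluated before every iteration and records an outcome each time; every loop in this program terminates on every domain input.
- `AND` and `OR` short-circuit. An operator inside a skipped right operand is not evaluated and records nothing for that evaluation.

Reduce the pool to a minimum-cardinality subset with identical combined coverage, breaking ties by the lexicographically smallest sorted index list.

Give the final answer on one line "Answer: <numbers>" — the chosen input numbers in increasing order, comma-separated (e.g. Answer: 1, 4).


test 1 (m=9) fires B1->F, B3->S, B2->F, B4->T, B5->F, B6->T, B6->T, B6->T, B6->F, B7->F; hits B1=F, B2=F, B3=S, B4=T, B5=F, B6=T, B6=F, B7=F
test 2 (m=13) fires B1->F, B3->S, B2->F, B4->T, B5->T, B5->F, B6->T, B6->T, B6->T, B6->F, B7->T; hits B1=F, B2=F, B3=S, B4=T, B5=T, B5=F, B6=T, B6=F, B7=T
test 3 (m=28) fires B1->T, B5->F, B6->T, B6->T, B6->F, B7->F; hits B1=T, B5=F, B6=T, B6=F, B7=F
test 4 (m=32) fires B1->T, B5->F, B6->T, B6->T, B6->F, B7->F; hits B1=T, B5=F, B6=T, B6=F, B7=F
test 5 (m=21) fires B1->F, B3->S, B2->F, B4->T, B5->T, B5->T, B5->T, B5->T, B5->F, B6->T, B6->T, B6->T, B6->F, B7->T; hits B1=F, B2=F, B3=S, B4=T, B5=T, B5=F, B6=T, B6=F, B7=T
test 6 (m=4) fires B1->F, B3->E, B2->F, B4->T, B5->F, B6->T, B6->T, B6->F, B7->F; hits B1=F, B2=F, B3=E, B4=T, B5=F, B6=T, B6=F, B7=F
test 7 (m=17) fires B1->F, B3->S, B2->F, B4->T, B5->T, B5->T, B5->F, B6->T, B6->T, B6->T, B6->F, B7->T; hits B1=F, B2=F, B3=S, B4=T, B5=T, B5=F, B6=T, B6=F, B7=T
test 8 (m=30) fires B1->T, B5->F, B6->T, B6->T, B6->F, B7->F; hits B1=T, B5=F, B6=T, B6=F, B7=F
test 9 (m=33) fires B1->T, B5->F, B6->T, B6->T, B6->F, B7->F; hits B1=T, B5=F, B6=T, B6=F, B7=F
the full pool covers 12 outcomes: B1=T, B1=F, B2=F, B3=S, B3=E, B4=T, B5=T, B5=F, B6=T, B6=F, B7=T, B7=F
checked all size-1 subsets: none covers 12 outcomes (max 9/12)
checked all size-2 subsets: none covers 12 outcomes (max 11/12)
inputs {2, 3, 6} (size 3) cover everything; no size-3 subset with a lexicographically smaller index list covers all 12
Answer: 2, 3, 6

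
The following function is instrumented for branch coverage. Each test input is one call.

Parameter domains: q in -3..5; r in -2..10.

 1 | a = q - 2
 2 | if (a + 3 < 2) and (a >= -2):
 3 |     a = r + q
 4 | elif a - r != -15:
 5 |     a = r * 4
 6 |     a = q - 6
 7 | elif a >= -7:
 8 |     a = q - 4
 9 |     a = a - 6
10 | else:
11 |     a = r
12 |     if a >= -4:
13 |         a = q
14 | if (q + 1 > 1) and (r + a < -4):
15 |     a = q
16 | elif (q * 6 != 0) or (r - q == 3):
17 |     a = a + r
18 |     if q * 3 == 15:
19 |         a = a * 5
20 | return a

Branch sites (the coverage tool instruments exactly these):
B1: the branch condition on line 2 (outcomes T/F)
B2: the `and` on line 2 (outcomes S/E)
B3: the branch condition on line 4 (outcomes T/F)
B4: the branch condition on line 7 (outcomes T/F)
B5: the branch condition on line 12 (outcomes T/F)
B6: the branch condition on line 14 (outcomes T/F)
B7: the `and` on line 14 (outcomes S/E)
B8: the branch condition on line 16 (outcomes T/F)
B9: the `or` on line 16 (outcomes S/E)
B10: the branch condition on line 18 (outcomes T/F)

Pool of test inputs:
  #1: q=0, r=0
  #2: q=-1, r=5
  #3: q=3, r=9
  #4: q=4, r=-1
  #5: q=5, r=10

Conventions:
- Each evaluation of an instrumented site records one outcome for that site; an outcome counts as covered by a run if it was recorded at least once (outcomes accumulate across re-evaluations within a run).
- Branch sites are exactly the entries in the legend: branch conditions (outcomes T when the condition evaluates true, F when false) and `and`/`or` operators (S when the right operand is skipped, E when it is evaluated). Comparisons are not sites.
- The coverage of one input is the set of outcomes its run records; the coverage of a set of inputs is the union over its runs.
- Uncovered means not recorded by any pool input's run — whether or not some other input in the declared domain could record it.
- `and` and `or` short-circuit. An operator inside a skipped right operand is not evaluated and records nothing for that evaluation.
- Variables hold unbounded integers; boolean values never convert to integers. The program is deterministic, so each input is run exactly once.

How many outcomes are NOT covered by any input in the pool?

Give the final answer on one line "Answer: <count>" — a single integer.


input #1 (q=0, r=0): events B2->E, B1->T, B7->S, B6->F, B9->E, B8->F; covers B1=T, B2=E, B6=F, B7=S, B8=F, B9=E
input #2 (q=-1, r=5): events B2->E, B1->F, B3->T, B7->S, B6->F, B9->S, B8->T, B10->F; covers B1=F, B2=E, B3=T, B6=F, B7=S, B8=T, B9=S, B10=F
input #3 (q=3, r=9): events B2->S, B1->F, B3->T, B7->E, B6->F, B9->S, B8->T, B10->F; covers B1=F, B2=S, B3=T, B6=F, B7=E, B8=T, B9=S, B10=F
input #4 (q=4, r=-1): events B2->S, B1->F, B3->T, B7->E, B6->F, B9->S, B8->T, B10->F; covers B1=F, B2=S, B3=T, B6=F, B7=E, B8=T, B9=S, B10=F
input #5 (q=5, r=10): events B2->S, B1->F, B3->T, B7->E, B6->F, B9->S, B8->T, B10->T; covers B1=F, B2=S, B3=T, B6=F, B7=E, B8=T, B9=S, B10=T
union over the pool: B1=T, B1=F, B2=S, B2=E, B3=T, B6=F, B7=S, B7=E, B8=T, B8=F, B9=S, B9=E, B10=T, B10=F
uncovered (6 of 20): B3=F, B4=T, B4=F, B5=T, B5=F, B6=T
Answer: 6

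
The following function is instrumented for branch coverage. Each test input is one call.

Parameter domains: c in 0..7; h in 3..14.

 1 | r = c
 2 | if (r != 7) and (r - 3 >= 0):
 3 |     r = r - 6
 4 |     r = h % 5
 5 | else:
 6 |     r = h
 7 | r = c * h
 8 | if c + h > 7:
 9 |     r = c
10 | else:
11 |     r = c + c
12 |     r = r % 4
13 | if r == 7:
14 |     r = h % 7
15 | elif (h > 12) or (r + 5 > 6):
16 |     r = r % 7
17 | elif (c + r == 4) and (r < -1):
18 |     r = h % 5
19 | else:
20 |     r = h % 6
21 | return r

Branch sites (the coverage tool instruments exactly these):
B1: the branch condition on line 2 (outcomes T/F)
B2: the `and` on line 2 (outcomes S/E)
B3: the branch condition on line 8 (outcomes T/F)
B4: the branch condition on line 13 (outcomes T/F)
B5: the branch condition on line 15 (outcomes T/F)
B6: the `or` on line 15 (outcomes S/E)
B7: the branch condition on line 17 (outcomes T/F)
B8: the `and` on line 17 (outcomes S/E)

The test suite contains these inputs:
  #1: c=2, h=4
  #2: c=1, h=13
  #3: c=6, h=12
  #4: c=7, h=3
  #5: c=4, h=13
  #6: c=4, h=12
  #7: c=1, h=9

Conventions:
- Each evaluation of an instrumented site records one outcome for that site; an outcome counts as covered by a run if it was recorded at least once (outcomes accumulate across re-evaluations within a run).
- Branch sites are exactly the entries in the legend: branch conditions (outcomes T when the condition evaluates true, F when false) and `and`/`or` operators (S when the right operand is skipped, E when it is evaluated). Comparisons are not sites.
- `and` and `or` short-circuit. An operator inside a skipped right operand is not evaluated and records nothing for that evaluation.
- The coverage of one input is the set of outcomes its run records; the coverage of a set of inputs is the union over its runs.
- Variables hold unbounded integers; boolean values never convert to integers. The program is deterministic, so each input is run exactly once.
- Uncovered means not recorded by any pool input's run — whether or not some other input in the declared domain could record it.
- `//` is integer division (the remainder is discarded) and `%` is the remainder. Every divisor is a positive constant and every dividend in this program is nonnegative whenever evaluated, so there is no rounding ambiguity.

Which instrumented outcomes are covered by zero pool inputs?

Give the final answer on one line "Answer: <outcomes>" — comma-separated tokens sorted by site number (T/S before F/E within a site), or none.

run #1 (c=2, h=4) runs B2->E, B1->F, B3->F, B4->F, B6->E, B5->F, B8->S, B7->F; records B1=F, B2=E, B3=F, B4=F, B5=F, B6=E, B7=F, B8=S
run #2 (c=1, h=13) runs B2->E, B1->F, B3->T, B4->F, B6->S, B5->T; records B1=F, B2=E, B3=T, B4=F, B5=T, B6=S
run #3 (c=6, h=12) runs B2->E, B1->T, B3->T, B4->F, B6->E, B5->T; records B1=T, B2=E, B3=T, B4=F, B5=T, B6=E
run #4 (c=7, h=3) runs B2->S, B1->F, B3->T, B4->T; records B1=F, B2=S, B3=T, B4=T
run #5 (c=4, h=13) runs B2->E, B1->T, B3->T, B4->F, B6->S, B5->T; records B1=T, B2=E, B3=T, B4=F, B5=T, B6=S
run #6 (c=4, h=12) runs B2->E, B1->T, B3->T, B4->F, B6->E, B5->T; records B1=T, B2=E, B3=T, B4=F, B5=T, B6=E
run #7 (c=1, h=9) runs B2->E, B1->F, B3->T, B4->F, B6->E, B5->F, B8->S, B7->F; records B1=F, B2=E, B3=T, B4=F, B5=F, B6=E, B7=F, B8=S
union over the pool: B1=T, B1=F, B2=S, B2=E, B3=T, B3=F, B4=T, B4=F, B5=T, B5=F, B6=S, B6=E, B7=F, B8=S
uncovered (2 of 16): B7=T, B8=E

Answer: B7=T, B8=E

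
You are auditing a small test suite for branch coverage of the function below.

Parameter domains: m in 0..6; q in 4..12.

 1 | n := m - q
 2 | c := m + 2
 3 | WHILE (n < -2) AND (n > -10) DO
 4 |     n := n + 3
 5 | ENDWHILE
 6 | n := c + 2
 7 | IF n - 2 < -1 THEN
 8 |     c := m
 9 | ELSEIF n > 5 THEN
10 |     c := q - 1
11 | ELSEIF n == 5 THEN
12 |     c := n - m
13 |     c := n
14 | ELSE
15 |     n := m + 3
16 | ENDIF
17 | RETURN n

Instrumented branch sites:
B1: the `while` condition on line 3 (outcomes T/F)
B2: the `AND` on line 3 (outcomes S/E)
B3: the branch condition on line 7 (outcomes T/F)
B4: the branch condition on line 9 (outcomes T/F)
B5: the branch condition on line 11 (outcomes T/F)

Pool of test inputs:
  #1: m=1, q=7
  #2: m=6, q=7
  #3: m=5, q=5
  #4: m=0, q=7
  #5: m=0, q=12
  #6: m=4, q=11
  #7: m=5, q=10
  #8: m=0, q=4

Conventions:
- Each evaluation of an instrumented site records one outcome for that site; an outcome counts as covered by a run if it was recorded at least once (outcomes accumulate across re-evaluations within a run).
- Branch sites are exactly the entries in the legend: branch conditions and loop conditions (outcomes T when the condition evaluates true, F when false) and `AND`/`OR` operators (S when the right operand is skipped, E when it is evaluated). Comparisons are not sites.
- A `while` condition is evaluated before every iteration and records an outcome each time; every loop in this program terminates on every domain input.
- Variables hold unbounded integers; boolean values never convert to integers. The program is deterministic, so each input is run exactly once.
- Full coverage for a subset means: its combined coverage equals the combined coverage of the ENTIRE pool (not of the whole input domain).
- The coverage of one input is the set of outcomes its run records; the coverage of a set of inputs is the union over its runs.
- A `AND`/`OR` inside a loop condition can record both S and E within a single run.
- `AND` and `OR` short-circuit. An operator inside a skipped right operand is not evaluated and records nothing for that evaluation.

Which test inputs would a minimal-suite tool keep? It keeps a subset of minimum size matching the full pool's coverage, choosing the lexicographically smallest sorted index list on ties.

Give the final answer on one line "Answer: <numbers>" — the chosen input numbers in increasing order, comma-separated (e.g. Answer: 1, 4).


input #1, m=1, q=7: events B2->E, B1->T, B2->E, B1->T, B2->S, B1->F, B3->F, B4->F, B5->T; outcomes B1=T, B1=F, B2=S, B2=E, B3=F, B4=F, B5=T
input #2, m=6, q=7: events B2->S, B1->F, B3->F, B4->T; outcomes B1=F, B2=S, B3=F, B4=T
input #3, m=5, q=5: events B2->S, B1->F, B3->F, B4->T; outcomes B1=F, B2=S, B3=F, B4=T
input #4, m=0, q=7: events B2->E, B1->T, B2->E, B1->T, B2->S, B1->F, B3->F, B4->F, B5->F; outcomes B1=T, B1=F, B2=S, B2=E, B3=F, B4=F, B5=F
input #5, m=0, q=12: events B2->E, B1->F, B3->F, B4->F, B5->F; outcomes B1=F, B2=E, B3=F, B4=F, B5=F
input #6, m=4, q=11: events B2->E, B1->T, B2->E, B1->T, B2->S, B1->F, B3->F, B4->T; outcomes B1=T, B1=F, B2=S, B2=E, B3=F, B4=T
input #7, m=5, q=10: events B2->E, B1->T, B2->S, B1->F, B3->F, B4->T; outcomes B1=T, B1=F, B2=S, B2=E, B3=F, B4=T
input #8, m=0, q=4: events B2->E, B1->T, B2->S, B1->F, B3->F, B4->F, B5->F; outcomes B1=T, B1=F, B2=S, B2=E, B3=F, B4=F, B5=F
pool-wide coverage (9 outcomes): B1=T, B1=F, B2=S, B2=E, B3=F, B4=T, B4=F, B5=T, B5=F
checked all size-1 subsets: none covers 9 outcomes (max 7/9)
checked all size-2 subsets: none covers 9 outcomes (max 8/9)
at size 3, {1, 2, 4} reaches all 9 outcomes; every lexicographically earlier size-3 subset fails
Answer: 1, 2, 4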